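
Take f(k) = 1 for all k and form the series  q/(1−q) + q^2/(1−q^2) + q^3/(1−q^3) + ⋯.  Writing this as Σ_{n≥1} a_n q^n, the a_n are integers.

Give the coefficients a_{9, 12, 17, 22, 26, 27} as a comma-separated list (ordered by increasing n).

n=9: 9·1 3·3 1·9  f→[1+1+1]=3
n=12: 12·1 6·2 4·3 3·4 2·6 1·12  f→[1+1+1+1+1+1]=6
[q^17] f(1)=1,f(17)=1 ⇒ 2
q^22  k|22↦f(k): 1:1 2:1 11:1 22:1  a_22=4
q^26  k|26↦f(k): 26:1 13:1 2:1 1:1  a_26=4
[q^27] f(27)=1,f(9)=1,f(3)=1,f(1)=1 ⇒ 4

3, 6, 2, 4, 4, 4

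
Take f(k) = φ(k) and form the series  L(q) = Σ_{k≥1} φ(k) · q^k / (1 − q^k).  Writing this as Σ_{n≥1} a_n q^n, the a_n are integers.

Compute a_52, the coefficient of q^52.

q^52  k|52↦φ(k): 52:24 26:12 13:12 4:2 2:1 1:1  a_52=52

a_52 = 52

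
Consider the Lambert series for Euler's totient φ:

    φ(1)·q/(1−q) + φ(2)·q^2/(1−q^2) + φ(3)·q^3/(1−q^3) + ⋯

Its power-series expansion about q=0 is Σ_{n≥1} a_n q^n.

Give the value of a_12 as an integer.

[q^12] φ(12)=4,φ(6)=2,φ(4)=2,φ(3)=2,φ(2)=1,φ(1)=1 ⇒ 12

a_12 = 12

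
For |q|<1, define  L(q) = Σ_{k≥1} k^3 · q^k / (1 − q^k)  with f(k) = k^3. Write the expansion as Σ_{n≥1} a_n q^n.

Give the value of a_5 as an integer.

a_5 = 126

[q^5] f(1)=1,f(5)=125 ⇒ 126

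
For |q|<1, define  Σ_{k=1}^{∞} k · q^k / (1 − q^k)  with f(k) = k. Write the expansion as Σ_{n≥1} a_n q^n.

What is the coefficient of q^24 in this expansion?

a_24 = 60

d|24:{1,2,3,4,6,8,12,24}  Σf=1+2+3+4+6+8+12+24=60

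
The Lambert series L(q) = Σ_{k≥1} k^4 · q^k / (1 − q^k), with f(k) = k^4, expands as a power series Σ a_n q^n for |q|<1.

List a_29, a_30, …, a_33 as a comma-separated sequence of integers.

[q^29] f(29)=707281,f(1)=1 ⇒ 707282
[q^30] f(30)=810000,f(15)=50625,f(10)=10000,f(6)=1296,f(5)=625,f(3)=81,f(2)=16,f(1)=1 ⇒ 872644
[q^31] f(31)=923521,f(1)=1 ⇒ 923522
q^32  k|32↦f(k): 1:1 2:16 4:256 8:4096 16:65536 32:1048576  a_32=1118481
[q^33] f(33)=1185921,f(11)=14641,f(3)=81,f(1)=1 ⇒ 1200644

707282, 872644, 923522, 1118481, 1200644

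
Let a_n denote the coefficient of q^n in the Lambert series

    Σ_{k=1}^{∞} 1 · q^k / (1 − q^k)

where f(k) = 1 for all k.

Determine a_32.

a_32 = 6

q^32  k|32↦f(k): 1:1 2:1 4:1 8:1 16:1 32:1  a_32=6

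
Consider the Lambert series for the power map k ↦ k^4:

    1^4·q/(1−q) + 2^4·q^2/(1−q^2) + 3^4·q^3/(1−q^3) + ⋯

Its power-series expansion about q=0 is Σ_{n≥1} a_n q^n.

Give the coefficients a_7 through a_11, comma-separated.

2402, 4369, 6643, 10642, 14642

q^7  k|7↦f(k): 1:1 7:2401  a_7=2402
d|8:{1,2,4,8}  Σf=1+16+256+4096=4369
[q^9] f(9)=6561,f(3)=81,f(1)=1 ⇒ 6643
d|10:{1,2,5,10}  Σf=1+16+625+10000=10642
q^11  k|11↦f(k): 1:1 11:14641  a_11=14642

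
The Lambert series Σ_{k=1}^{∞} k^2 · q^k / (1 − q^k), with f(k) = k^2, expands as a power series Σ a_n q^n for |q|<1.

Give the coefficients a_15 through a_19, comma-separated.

n=15: 15·1 5·3 3·5 1·15  f→[225+25+9+1]=260
n=16: 16·1 8·2 4·4 2·8 1·16  f→[256+64+16+4+1]=341
[q^17] f(1)=1,f(17)=289 ⇒ 290
n=18: 18·1 9·2 6·3 3·6 2·9 1·18  f→[324+81+36+9+4+1]=455
q^19  k|19↦f(k): 19:361 1:1  a_19=362

260, 341, 290, 455, 362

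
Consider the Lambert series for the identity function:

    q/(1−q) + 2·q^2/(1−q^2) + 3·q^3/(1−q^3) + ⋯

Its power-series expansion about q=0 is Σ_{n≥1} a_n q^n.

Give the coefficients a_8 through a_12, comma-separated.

q^8  k|8↦f(k): 1:1 2:2 4:4 8:8  a_8=15
q^9  k|9↦f(k): 1:1 3:3 9:9  a_9=13
q^10  k|10↦f(k): 1:1 2:2 5:5 10:10  a_10=18
n=11: 11·1 1·11  f→[11+1]=12
n=12: 12·1 6·2 4·3 3·4 2·6 1·12  f→[12+6+4+3+2+1]=28

15, 13, 18, 12, 28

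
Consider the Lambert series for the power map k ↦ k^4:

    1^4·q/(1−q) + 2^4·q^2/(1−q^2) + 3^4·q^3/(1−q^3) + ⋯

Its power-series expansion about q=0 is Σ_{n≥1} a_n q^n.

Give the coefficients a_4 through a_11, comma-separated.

273, 626, 1394, 2402, 4369, 6643, 10642, 14642

q^4  k|4↦f(k): 1:1 2:16 4:256  a_4=273
n=5: 1·5 5·1  f→[1+625]=626
d|6:{1,2,3,6}  Σf=1+16+81+1296=1394
[q^7] f(1)=1,f(7)=2401 ⇒ 2402
q^8  k|8↦f(k): 1:1 2:16 4:256 8:4096  a_8=4369
d|9:{1,3,9}  Σf=1+81+6561=6643
n=10: 1·10 2·5 5·2 10·1  f→[1+16+625+10000]=10642
q^11  k|11↦f(k): 1:1 11:14641  a_11=14642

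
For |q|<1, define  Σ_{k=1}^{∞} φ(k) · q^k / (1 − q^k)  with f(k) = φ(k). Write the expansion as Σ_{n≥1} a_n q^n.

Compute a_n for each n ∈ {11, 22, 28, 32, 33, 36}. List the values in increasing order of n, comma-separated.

n=11: 1·11 11·1  φ→[1+10]=11
q^22  k|22↦φ(k): 1:1 2:1 11:10 22:10  a_22=22
d|28:{28,14,7,4,2,1}  Σφ=12+6+6+2+1+1=28
[q^32] φ(1)=1,φ(2)=1,φ(4)=2,φ(8)=4,φ(16)=8,φ(32)=16 ⇒ 32
d|33:{33,11,3,1}  Σφ=20+10+2+1=33
q^36  k|36↦φ(k): 1:1 2:1 3:2 4:2 6:2 9:6 12:4 18:6 36:12  a_36=36

11, 22, 28, 32, 33, 36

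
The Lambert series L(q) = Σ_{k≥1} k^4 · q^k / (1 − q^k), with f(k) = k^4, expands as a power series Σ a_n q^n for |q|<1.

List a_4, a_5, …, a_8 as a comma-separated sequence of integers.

273, 626, 1394, 2402, 4369

d|4:{1,2,4}  Σf=1+16+256=273
n=5: 1·5 5·1  f→[1+625]=626
[q^6] f(1)=1,f(2)=16,f(3)=81,f(6)=1296 ⇒ 1394
d|7:{7,1}  Σf=2401+1=2402
[q^8] f(8)=4096,f(4)=256,f(2)=16,f(1)=1 ⇒ 4369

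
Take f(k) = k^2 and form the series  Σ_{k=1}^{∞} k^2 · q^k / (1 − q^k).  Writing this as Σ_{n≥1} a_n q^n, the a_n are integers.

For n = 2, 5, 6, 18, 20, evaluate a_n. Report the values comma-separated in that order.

5, 26, 50, 455, 546

d|2:{2,1}  Σf=4+1=5
[q^5] f(1)=1,f(5)=25 ⇒ 26
q^6  k|6↦f(k): 6:36 3:9 2:4 1:1  a_6=50
[q^18] f(18)=324,f(9)=81,f(6)=36,f(3)=9,f(2)=4,f(1)=1 ⇒ 455
[q^20] f(1)=1,f(2)=4,f(4)=16,f(5)=25,f(10)=100,f(20)=400 ⇒ 546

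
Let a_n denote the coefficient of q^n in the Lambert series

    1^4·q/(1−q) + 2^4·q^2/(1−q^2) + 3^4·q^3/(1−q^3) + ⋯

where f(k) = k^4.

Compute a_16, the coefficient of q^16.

a_16 = 69905

q^16  k|16↦f(k): 1:1 2:16 4:256 8:4096 16:65536  a_16=69905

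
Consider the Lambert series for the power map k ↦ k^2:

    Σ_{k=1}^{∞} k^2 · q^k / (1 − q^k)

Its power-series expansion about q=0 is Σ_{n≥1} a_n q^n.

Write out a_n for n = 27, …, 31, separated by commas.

d|27:{27,9,3,1}  Σf=729+81+9+1=820
n=28: 1·28 2·14 4·7 7·4 14·2 28·1  f→[1+4+16+49+196+784]=1050
n=29: 1·29 29·1  f→[1+841]=842
[q^30] f(1)=1,f(2)=4,f(3)=9,f(5)=25,f(6)=36,f(10)=100,f(15)=225,f(30)=900 ⇒ 1300
q^31  k|31↦f(k): 1:1 31:961  a_31=962

820, 1050, 842, 1300, 962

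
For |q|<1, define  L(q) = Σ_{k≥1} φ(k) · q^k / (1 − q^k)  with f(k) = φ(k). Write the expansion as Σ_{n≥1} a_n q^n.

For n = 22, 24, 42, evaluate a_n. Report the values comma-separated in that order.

d|22:{1,2,11,22}  Σφ=1+1+10+10=22
d|24:{24,12,8,6,4,3,2,1}  Σφ=8+4+4+2+2+2+1+1=24
[q^42] φ(42)=12,φ(21)=12,φ(14)=6,φ(7)=6,φ(6)=2,φ(3)=2,φ(2)=1,φ(1)=1 ⇒ 42

22, 24, 42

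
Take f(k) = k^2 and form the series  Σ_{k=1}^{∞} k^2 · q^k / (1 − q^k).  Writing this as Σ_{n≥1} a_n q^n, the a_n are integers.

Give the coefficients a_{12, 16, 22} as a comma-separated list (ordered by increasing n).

[q^12] f(12)=144,f(6)=36,f(4)=16,f(3)=9,f(2)=4,f(1)=1 ⇒ 210
q^16  k|16↦f(k): 1:1 2:4 4:16 8:64 16:256  a_16=341
q^22  k|22↦f(k): 1:1 2:4 11:121 22:484  a_22=610

210, 341, 610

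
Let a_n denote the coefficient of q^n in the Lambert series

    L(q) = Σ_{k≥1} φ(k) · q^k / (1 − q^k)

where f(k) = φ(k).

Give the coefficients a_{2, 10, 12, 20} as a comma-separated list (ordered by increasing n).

[q^2] φ(2)=1,φ(1)=1 ⇒ 2
[q^10] φ(1)=1,φ(2)=1,φ(5)=4,φ(10)=4 ⇒ 10
n=12: 12·1 6·2 4·3 3·4 2·6 1·12  φ→[4+2+2+2+1+1]=12
[q^20] φ(20)=8,φ(10)=4,φ(5)=4,φ(4)=2,φ(2)=1,φ(1)=1 ⇒ 20

2, 10, 12, 20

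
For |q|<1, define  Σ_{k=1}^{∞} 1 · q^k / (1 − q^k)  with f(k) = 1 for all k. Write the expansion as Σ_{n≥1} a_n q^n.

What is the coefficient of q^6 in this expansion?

d|6:{1,2,3,6}  Σf=1+1+1+1=4

a_6 = 4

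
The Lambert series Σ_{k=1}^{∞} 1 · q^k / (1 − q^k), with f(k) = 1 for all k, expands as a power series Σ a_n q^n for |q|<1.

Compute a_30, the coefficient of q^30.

q^30  k|30↦f(k): 1:1 2:1 3:1 5:1 6:1 10:1 15:1 30:1  a_30=8

a_30 = 8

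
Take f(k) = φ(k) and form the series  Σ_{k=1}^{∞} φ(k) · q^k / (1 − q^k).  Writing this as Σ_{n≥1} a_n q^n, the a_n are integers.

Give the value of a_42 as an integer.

n=42: 42·1 21·2 14·3 7·6 6·7 3·14 2·21 1·42  φ→[12+12+6+6+2+2+1+1]=42

a_42 = 42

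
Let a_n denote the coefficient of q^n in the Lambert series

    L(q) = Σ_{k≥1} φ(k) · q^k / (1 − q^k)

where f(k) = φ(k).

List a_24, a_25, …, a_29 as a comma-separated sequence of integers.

[q^24] φ(1)=1,φ(2)=1,φ(3)=2,φ(4)=2,φ(6)=2,φ(8)=4,φ(12)=4,φ(24)=8 ⇒ 24
n=25: 25·1 5·5 1·25  φ→[20+4+1]=25
[q^26] φ(26)=12,φ(13)=12,φ(2)=1,φ(1)=1 ⇒ 26
[q^27] φ(1)=1,φ(3)=2,φ(9)=6,φ(27)=18 ⇒ 27
n=28: 1·28 2·14 4·7 7·4 14·2 28·1  φ→[1+1+2+6+6+12]=28
n=29: 1·29 29·1  φ→[1+28]=29

24, 25, 26, 27, 28, 29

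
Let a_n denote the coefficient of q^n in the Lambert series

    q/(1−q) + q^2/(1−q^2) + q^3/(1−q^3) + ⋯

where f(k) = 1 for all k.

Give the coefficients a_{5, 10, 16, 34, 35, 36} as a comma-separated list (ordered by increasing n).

2, 4, 5, 4, 4, 9

q^5  k|5↦f(k): 1:1 5:1  a_5=2
[q^10] f(10)=1,f(5)=1,f(2)=1,f(1)=1 ⇒ 4
[q^16] f(16)=1,f(8)=1,f(4)=1,f(2)=1,f(1)=1 ⇒ 5
n=34: 1·34 2·17 17·2 34·1  f→[1+1+1+1]=4
[q^35] f(1)=1,f(5)=1,f(7)=1,f(35)=1 ⇒ 4
[q^36] f(1)=1,f(2)=1,f(3)=1,f(4)=1,f(6)=1,f(9)=1,f(12)=1,f(18)=1,f(36)=1 ⇒ 9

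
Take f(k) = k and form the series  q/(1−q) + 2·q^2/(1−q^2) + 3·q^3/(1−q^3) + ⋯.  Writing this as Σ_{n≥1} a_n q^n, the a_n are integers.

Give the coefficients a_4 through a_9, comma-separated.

7, 6, 12, 8, 15, 13

d|4:{1,2,4}  Σf=1+2+4=7
[q^5] f(5)=5,f(1)=1 ⇒ 6
n=6: 1·6 2·3 3·2 6·1  f→[1+2+3+6]=12
q^7  k|7↦f(k): 1:1 7:7  a_7=8
d|8:{1,2,4,8}  Σf=1+2+4+8=15
q^9  k|9↦f(k): 9:9 3:3 1:1  a_9=13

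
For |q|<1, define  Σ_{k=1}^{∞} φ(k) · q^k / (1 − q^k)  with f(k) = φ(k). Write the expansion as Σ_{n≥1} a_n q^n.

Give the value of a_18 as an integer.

[q^18] φ(18)=6,φ(9)=6,φ(6)=2,φ(3)=2,φ(2)=1,φ(1)=1 ⇒ 18

a_18 = 18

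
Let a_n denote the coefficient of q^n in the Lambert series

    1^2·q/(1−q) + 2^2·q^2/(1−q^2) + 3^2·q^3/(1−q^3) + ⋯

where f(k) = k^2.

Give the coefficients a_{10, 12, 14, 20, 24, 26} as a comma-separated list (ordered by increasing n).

130, 210, 250, 546, 850, 850

[q^10] f(10)=100,f(5)=25,f(2)=4,f(1)=1 ⇒ 130
q^12  k|12↦f(k): 12:144 6:36 4:16 3:9 2:4 1:1  a_12=210
d|14:{1,2,7,14}  Σf=1+4+49+196=250
n=20: 20·1 10·2 5·4 4·5 2·10 1·20  f→[400+100+25+16+4+1]=546
q^24  k|24↦f(k): 1:1 2:4 3:9 4:16 6:36 8:64 12:144 24:576  a_24=850
d|26:{26,13,2,1}  Σf=676+169+4+1=850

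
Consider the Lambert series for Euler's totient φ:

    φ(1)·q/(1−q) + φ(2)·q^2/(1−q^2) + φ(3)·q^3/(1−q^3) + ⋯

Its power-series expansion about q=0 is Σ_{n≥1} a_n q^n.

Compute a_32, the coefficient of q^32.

n=32: 1·32 2·16 4·8 8·4 16·2 32·1  φ→[1+1+2+4+8+16]=32

a_32 = 32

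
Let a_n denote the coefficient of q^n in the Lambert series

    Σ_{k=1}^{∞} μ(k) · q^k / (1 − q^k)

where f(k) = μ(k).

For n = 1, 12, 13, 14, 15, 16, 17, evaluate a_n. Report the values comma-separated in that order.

[q^1] μ(1)=1 ⇒ 1
q^12  k|12↦μ(k): 1:1 2:-1 3:-1 4:0 6:1 12:0  a_12=0
d|13:{13,1}  Σμ=(-1)+1=0
d|14:{1,2,7,14}  Σμ=1+(-1)+(-1)+1=0
q^15  k|15↦μ(k): 1:1 3:-1 5:-1 15:1  a_15=0
[q^16] μ(1)=1,μ(2)=-1,μ(4)=0,μ(8)=0,μ(16)=0 ⇒ 0
d|17:{1,17}  Σμ=1+(-1)=0

1, 0, 0, 0, 0, 0, 0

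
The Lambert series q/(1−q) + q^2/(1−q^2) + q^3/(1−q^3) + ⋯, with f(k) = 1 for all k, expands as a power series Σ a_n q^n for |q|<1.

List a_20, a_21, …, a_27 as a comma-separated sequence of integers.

n=20: 20·1 10·2 5·4 4·5 2·10 1·20  f→[1+1+1+1+1+1]=6
q^21  k|21↦f(k): 21:1 7:1 3:1 1:1  a_21=4
n=22: 22·1 11·2 2·11 1·22  f→[1+1+1+1]=4
[q^23] f(1)=1,f(23)=1 ⇒ 2
[q^24] f(24)=1,f(12)=1,f(8)=1,f(6)=1,f(4)=1,f(3)=1,f(2)=1,f(1)=1 ⇒ 8
d|25:{1,5,25}  Σf=1+1+1=3
n=26: 26·1 13·2 2·13 1·26  f→[1+1+1+1]=4
[q^27] f(27)=1,f(9)=1,f(3)=1,f(1)=1 ⇒ 4

6, 4, 4, 2, 8, 3, 4, 4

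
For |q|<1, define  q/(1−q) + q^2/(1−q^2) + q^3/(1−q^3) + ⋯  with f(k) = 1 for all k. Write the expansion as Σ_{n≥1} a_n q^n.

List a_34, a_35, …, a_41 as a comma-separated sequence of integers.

4, 4, 9, 2, 4, 4, 8, 2

d|34:{1,2,17,34}  Σf=1+1+1+1=4
q^35  k|35↦f(k): 35:1 7:1 5:1 1:1  a_35=4
[q^36] f(1)=1,f(2)=1,f(3)=1,f(4)=1,f(6)=1,f(9)=1,f(12)=1,f(18)=1,f(36)=1 ⇒ 9
d|37:{1,37}  Σf=1+1=2
[q^38] f(1)=1,f(2)=1,f(19)=1,f(38)=1 ⇒ 4
q^39  k|39↦f(k): 39:1 13:1 3:1 1:1  a_39=4
[q^40] f(40)=1,f(20)=1,f(10)=1,f(8)=1,f(5)=1,f(4)=1,f(2)=1,f(1)=1 ⇒ 8
[q^41] f(41)=1,f(1)=1 ⇒ 2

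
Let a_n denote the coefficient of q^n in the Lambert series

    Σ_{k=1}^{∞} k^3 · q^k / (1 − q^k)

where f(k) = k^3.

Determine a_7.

a_7 = 344

d|7:{1,7}  Σf=1+343=344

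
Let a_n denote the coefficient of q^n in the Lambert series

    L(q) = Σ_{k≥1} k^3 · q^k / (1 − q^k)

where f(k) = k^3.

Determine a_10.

q^10  k|10↦f(k): 10:1000 5:125 2:8 1:1  a_10=1134

a_10 = 1134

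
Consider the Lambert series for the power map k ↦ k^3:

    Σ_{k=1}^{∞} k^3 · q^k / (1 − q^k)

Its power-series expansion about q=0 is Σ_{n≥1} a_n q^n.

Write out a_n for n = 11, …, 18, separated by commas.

d|11:{1,11}  Σf=1+1331=1332
n=12: 12·1 6·2 4·3 3·4 2·6 1·12  f→[1728+216+64+27+8+1]=2044
q^13  k|13↦f(k): 1:1 13:2197  a_13=2198
d|14:{14,7,2,1}  Σf=2744+343+8+1=3096
q^15  k|15↦f(k): 15:3375 5:125 3:27 1:1  a_15=3528
d|16:{16,8,4,2,1}  Σf=4096+512+64+8+1=4681
n=17: 17·1 1·17  f→[4913+1]=4914
[q^18] f(1)=1,f(2)=8,f(3)=27,f(6)=216,f(9)=729,f(18)=5832 ⇒ 6813

1332, 2044, 2198, 3096, 3528, 4681, 4914, 6813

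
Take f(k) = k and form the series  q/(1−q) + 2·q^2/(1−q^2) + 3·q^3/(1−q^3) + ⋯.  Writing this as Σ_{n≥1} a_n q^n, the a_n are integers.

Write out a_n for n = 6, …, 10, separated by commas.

12, 8, 15, 13, 18

q^6  k|6↦f(k): 6:6 3:3 2:2 1:1  a_6=12
q^7  k|7↦f(k): 1:1 7:7  a_7=8
q^8  k|8↦f(k): 8:8 4:4 2:2 1:1  a_8=15
[q^9] f(9)=9,f(3)=3,f(1)=1 ⇒ 13
[q^10] f(1)=1,f(2)=2,f(5)=5,f(10)=10 ⇒ 18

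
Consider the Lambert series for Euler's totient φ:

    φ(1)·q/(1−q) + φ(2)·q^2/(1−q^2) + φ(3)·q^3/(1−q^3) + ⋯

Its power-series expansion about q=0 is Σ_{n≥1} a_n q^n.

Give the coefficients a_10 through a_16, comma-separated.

[q^10] φ(10)=4,φ(5)=4,φ(2)=1,φ(1)=1 ⇒ 10
d|11:{1,11}  Σφ=1+10=11
q^12  k|12↦φ(k): 1:1 2:1 3:2 4:2 6:2 12:4  a_12=12
d|13:{13,1}  Σφ=12+1=13
q^14  k|14↦φ(k): 14:6 7:6 2:1 1:1  a_14=14
[q^15] φ(15)=8,φ(5)=4,φ(3)=2,φ(1)=1 ⇒ 15
q^16  k|16↦φ(k): 1:1 2:1 4:2 8:4 16:8  a_16=16

10, 11, 12, 13, 14, 15, 16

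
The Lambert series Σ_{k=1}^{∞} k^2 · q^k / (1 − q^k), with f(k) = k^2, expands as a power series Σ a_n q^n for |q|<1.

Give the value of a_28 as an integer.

q^28  k|28↦f(k): 28:784 14:196 7:49 4:16 2:4 1:1  a_28=1050

a_28 = 1050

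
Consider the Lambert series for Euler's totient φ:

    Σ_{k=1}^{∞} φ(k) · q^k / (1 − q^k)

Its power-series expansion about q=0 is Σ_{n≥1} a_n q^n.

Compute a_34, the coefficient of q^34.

[q^34] φ(34)=16,φ(17)=16,φ(2)=1,φ(1)=1 ⇒ 34

a_34 = 34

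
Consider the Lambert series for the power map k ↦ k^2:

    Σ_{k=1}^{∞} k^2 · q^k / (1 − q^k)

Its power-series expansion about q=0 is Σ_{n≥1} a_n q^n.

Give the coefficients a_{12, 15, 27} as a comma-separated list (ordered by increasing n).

210, 260, 820

d|12:{12,6,4,3,2,1}  Σf=144+36+16+9+4+1=210
n=15: 1·15 3·5 5·3 15·1  f→[1+9+25+225]=260
[q^27] f(1)=1,f(3)=9,f(9)=81,f(27)=729 ⇒ 820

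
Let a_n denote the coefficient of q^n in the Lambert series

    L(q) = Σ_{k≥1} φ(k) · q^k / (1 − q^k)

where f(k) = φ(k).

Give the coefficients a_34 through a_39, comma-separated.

n=34: 1·34 2·17 17·2 34·1  φ→[1+1+16+16]=34
[q^35] φ(35)=24,φ(7)=6,φ(5)=4,φ(1)=1 ⇒ 35
[q^36] φ(36)=12,φ(18)=6,φ(12)=4,φ(9)=6,φ(6)=2,φ(4)=2,φ(3)=2,φ(2)=1,φ(1)=1 ⇒ 36
[q^37] φ(1)=1,φ(37)=36 ⇒ 37
n=38: 38·1 19·2 2·19 1·38  φ→[18+18+1+1]=38
n=39: 39·1 13·3 3·13 1·39  φ→[24+12+2+1]=39

34, 35, 36, 37, 38, 39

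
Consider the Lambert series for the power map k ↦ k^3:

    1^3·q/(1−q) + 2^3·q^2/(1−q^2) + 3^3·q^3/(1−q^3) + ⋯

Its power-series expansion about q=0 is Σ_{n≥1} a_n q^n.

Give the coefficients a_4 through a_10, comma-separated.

q^4  k|4↦f(k): 4:64 2:8 1:1  a_4=73
q^5  k|5↦f(k): 1:1 5:125  a_5=126
[q^6] f(1)=1,f(2)=8,f(3)=27,f(6)=216 ⇒ 252
d|7:{7,1}  Σf=343+1=344
n=8: 1·8 2·4 4·2 8·1  f→[1+8+64+512]=585
[q^9] f(9)=729,f(3)=27,f(1)=1 ⇒ 757
n=10: 10·1 5·2 2·5 1·10  f→[1000+125+8+1]=1134

73, 126, 252, 344, 585, 757, 1134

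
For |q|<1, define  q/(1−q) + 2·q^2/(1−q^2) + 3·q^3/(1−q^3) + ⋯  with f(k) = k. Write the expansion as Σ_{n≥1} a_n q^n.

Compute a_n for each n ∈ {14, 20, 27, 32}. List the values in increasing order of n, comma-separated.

24, 42, 40, 63

q^14  k|14↦f(k): 1:1 2:2 7:7 14:14  a_14=24
n=20: 1·20 2·10 4·5 5·4 10·2 20·1  f→[1+2+4+5+10+20]=42
d|27:{1,3,9,27}  Σf=1+3+9+27=40
d|32:{32,16,8,4,2,1}  Σf=32+16+8+4+2+1=63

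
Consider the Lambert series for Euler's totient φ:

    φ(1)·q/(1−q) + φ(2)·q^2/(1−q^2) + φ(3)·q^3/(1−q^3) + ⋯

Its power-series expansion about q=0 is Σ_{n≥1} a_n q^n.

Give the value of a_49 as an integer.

q^49  k|49↦φ(k): 1:1 7:6 49:42  a_49=49

a_49 = 49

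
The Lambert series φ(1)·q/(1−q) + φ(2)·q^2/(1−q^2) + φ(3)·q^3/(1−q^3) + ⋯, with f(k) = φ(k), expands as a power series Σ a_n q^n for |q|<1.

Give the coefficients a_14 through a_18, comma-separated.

d|14:{1,2,7,14}  Σφ=1+1+6+6=14
q^15  k|15↦φ(k): 1:1 3:2 5:4 15:8  a_15=15
[q^16] φ(1)=1,φ(2)=1,φ(4)=2,φ(8)=4,φ(16)=8 ⇒ 16
d|17:{1,17}  Σφ=1+16=17
d|18:{18,9,6,3,2,1}  Σφ=6+6+2+2+1+1=18

14, 15, 16, 17, 18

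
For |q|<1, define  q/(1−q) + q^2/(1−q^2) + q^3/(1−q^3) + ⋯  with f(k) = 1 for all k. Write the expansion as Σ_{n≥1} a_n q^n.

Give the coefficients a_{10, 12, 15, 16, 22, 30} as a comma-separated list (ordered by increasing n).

4, 6, 4, 5, 4, 8

[q^10] f(1)=1,f(2)=1,f(5)=1,f(10)=1 ⇒ 4
d|12:{12,6,4,3,2,1}  Σf=1+1+1+1+1+1=6
q^15  k|15↦f(k): 1:1 3:1 5:1 15:1  a_15=4
d|16:{16,8,4,2,1}  Σf=1+1+1+1+1=5
n=22: 22·1 11·2 2·11 1·22  f→[1+1+1+1]=4
q^30  k|30↦f(k): 1:1 2:1 3:1 5:1 6:1 10:1 15:1 30:1  a_30=8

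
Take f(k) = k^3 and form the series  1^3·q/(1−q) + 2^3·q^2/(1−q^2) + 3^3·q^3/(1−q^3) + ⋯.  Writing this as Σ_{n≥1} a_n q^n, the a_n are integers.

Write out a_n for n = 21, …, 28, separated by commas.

n=21: 21·1 7·3 3·7 1·21  f→[9261+343+27+1]=9632
[q^22] f(1)=1,f(2)=8,f(11)=1331,f(22)=10648 ⇒ 11988
d|23:{23,1}  Σf=12167+1=12168
q^24  k|24↦f(k): 24:13824 12:1728 8:512 6:216 4:64 3:27 2:8 1:1  a_24=16380
q^25  k|25↦f(k): 25:15625 5:125 1:1  a_25=15751
n=26: 1·26 2·13 13·2 26·1  f→[1+8+2197+17576]=19782
q^27  k|27↦f(k): 27:19683 9:729 3:27 1:1  a_27=20440
[q^28] f(28)=21952,f(14)=2744,f(7)=343,f(4)=64,f(2)=8,f(1)=1 ⇒ 25112

9632, 11988, 12168, 16380, 15751, 19782, 20440, 25112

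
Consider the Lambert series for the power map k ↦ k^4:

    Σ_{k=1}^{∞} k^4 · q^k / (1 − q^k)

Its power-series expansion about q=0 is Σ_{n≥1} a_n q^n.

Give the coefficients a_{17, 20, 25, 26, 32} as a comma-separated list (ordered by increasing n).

83522, 170898, 391251, 485554, 1118481

d|17:{1,17}  Σf=1+83521=83522
q^20  k|20↦f(k): 20:160000 10:10000 5:625 4:256 2:16 1:1  a_20=170898
n=25: 25·1 5·5 1·25  f→[390625+625+1]=391251
d|26:{1,2,13,26}  Σf=1+16+28561+456976=485554
q^32  k|32↦f(k): 32:1048576 16:65536 8:4096 4:256 2:16 1:1  a_32=1118481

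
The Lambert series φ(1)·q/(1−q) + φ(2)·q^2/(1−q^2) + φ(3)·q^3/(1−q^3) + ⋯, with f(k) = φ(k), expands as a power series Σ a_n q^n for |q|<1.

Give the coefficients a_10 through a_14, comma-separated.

n=10: 1·10 2·5 5·2 10·1  φ→[1+1+4+4]=10
d|11:{11,1}  Σφ=10+1=11
q^12  k|12↦φ(k): 1:1 2:1 3:2 4:2 6:2 12:4  a_12=12
q^13  k|13↦φ(k): 1:1 13:12  a_13=13
n=14: 14·1 7·2 2·7 1·14  φ→[6+6+1+1]=14

10, 11, 12, 13, 14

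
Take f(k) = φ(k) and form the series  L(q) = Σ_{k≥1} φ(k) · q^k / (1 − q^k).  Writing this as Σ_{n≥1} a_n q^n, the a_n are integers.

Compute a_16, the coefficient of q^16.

[q^16] φ(16)=8,φ(8)=4,φ(4)=2,φ(2)=1,φ(1)=1 ⇒ 16

a_16 = 16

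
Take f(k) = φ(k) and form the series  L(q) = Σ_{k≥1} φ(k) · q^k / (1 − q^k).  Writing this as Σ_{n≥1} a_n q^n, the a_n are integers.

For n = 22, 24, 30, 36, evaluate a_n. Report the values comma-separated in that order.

n=22: 22·1 11·2 2·11 1·22  φ→[10+10+1+1]=22
d|24:{24,12,8,6,4,3,2,1}  Σφ=8+4+4+2+2+2+1+1=24
n=30: 30·1 15·2 10·3 6·5 5·6 3·10 2·15 1·30  φ→[8+8+4+2+4+2+1+1]=30
[q^36] φ(1)=1,φ(2)=1,φ(3)=2,φ(4)=2,φ(6)=2,φ(9)=6,φ(12)=4,φ(18)=6,φ(36)=12 ⇒ 36

22, 24, 30, 36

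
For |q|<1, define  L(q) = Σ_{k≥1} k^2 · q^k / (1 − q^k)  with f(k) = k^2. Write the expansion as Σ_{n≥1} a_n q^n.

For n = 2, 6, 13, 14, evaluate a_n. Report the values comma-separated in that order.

5, 50, 170, 250

q^2  k|2↦f(k): 1:1 2:4  a_2=5
d|6:{6,3,2,1}  Σf=36+9+4+1=50
n=13: 1·13 13·1  f→[1+169]=170
d|14:{1,2,7,14}  Σf=1+4+49+196=250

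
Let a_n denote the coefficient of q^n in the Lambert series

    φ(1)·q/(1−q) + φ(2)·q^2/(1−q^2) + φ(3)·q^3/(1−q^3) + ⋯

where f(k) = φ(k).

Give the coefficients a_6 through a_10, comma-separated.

d|6:{6,3,2,1}  Σφ=2+2+1+1=6
n=7: 1·7 7·1  φ→[1+6]=7
[q^8] φ(1)=1,φ(2)=1,φ(4)=2,φ(8)=4 ⇒ 8
q^9  k|9↦φ(k): 9:6 3:2 1:1  a_9=9
[q^10] φ(1)=1,φ(2)=1,φ(5)=4,φ(10)=4 ⇒ 10

6, 7, 8, 9, 10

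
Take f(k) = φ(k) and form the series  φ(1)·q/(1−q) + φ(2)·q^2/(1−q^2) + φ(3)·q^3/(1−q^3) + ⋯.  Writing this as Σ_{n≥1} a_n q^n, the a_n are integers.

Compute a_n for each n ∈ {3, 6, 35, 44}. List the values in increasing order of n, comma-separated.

[q^3] φ(3)=2,φ(1)=1 ⇒ 3
q^6  k|6↦φ(k): 1:1 2:1 3:2 6:2  a_6=6
n=35: 1·35 5·7 7·5 35·1  φ→[1+4+6+24]=35
n=44: 44·1 22·2 11·4 4·11 2·22 1·44  φ→[20+10+10+2+1+1]=44

3, 6, 35, 44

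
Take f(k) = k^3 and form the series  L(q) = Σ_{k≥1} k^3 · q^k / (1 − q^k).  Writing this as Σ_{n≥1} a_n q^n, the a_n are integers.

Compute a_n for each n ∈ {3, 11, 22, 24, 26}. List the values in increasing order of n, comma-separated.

d|3:{1,3}  Σf=1+27=28
n=11: 1·11 11·1  f→[1+1331]=1332
[q^22] f(1)=1,f(2)=8,f(11)=1331,f(22)=10648 ⇒ 11988
n=24: 24·1 12·2 8·3 6·4 4·6 3·8 2·12 1·24  f→[13824+1728+512+216+64+27+8+1]=16380
[q^26] f(26)=17576,f(13)=2197,f(2)=8,f(1)=1 ⇒ 19782

28, 1332, 11988, 16380, 19782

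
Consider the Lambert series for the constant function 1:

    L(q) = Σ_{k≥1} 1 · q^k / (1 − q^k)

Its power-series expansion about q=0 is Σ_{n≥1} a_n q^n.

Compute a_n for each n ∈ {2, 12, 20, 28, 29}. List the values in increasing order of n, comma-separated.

2, 6, 6, 6, 2

d|2:{1,2}  Σf=1+1=2
n=12: 12·1 6·2 4·3 3·4 2·6 1·12  f→[1+1+1+1+1+1]=6
d|20:{20,10,5,4,2,1}  Σf=1+1+1+1+1+1=6
[q^28] f(28)=1,f(14)=1,f(7)=1,f(4)=1,f(2)=1,f(1)=1 ⇒ 6
d|29:{1,29}  Σf=1+1=2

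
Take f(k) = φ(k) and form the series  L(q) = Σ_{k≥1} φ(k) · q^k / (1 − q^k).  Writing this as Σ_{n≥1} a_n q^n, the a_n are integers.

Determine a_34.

n=34: 1·34 2·17 17·2 34·1  φ→[1+1+16+16]=34

a_34 = 34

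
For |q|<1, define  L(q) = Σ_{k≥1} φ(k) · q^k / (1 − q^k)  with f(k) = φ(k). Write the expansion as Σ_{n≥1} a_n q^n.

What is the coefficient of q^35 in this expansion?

n=35: 1·35 5·7 7·5 35·1  φ→[1+4+6+24]=35

a_35 = 35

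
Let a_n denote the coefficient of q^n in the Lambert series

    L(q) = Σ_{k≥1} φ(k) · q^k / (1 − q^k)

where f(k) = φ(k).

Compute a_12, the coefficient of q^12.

d|12:{12,6,4,3,2,1}  Σφ=4+2+2+2+1+1=12

a_12 = 12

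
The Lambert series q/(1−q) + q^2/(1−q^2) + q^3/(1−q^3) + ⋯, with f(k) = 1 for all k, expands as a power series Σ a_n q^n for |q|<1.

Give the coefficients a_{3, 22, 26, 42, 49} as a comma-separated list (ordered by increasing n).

2, 4, 4, 8, 3

n=3: 3·1 1·3  f→[1+1]=2
n=22: 1·22 2·11 11·2 22·1  f→[1+1+1+1]=4
d|26:{1,2,13,26}  Σf=1+1+1+1=4
q^42  k|42↦f(k): 1:1 2:1 3:1 6:1 7:1 14:1 21:1 42:1  a_42=8
n=49: 49·1 7·7 1·49  f→[1+1+1]=3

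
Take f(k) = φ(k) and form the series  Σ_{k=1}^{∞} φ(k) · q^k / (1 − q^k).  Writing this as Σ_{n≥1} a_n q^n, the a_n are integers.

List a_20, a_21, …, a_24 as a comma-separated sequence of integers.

d|20:{1,2,4,5,10,20}  Σφ=1+1+2+4+4+8=20
n=21: 21·1 7·3 3·7 1·21  φ→[12+6+2+1]=21
[q^22] φ(22)=10,φ(11)=10,φ(2)=1,φ(1)=1 ⇒ 22
q^23  k|23↦φ(k): 23:22 1:1  a_23=23
d|24:{1,2,3,4,6,8,12,24}  Σφ=1+1+2+2+2+4+4+8=24

20, 21, 22, 23, 24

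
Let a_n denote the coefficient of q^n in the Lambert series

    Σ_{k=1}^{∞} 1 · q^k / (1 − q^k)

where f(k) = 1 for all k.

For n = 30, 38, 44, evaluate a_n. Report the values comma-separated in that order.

8, 4, 6

d|30:{30,15,10,6,5,3,2,1}  Σf=1+1+1+1+1+1+1+1=8
[q^38] f(1)=1,f(2)=1,f(19)=1,f(38)=1 ⇒ 4
n=44: 44·1 22·2 11·4 4·11 2·22 1·44  f→[1+1+1+1+1+1]=6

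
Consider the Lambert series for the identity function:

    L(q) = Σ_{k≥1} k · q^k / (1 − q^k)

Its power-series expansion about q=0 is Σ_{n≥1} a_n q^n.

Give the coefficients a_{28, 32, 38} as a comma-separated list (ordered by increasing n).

d|28:{28,14,7,4,2,1}  Σf=28+14+7+4+2+1=56
q^32  k|32↦f(k): 32:32 16:16 8:8 4:4 2:2 1:1  a_32=63
[q^38] f(1)=1,f(2)=2,f(19)=19,f(38)=38 ⇒ 60

56, 63, 60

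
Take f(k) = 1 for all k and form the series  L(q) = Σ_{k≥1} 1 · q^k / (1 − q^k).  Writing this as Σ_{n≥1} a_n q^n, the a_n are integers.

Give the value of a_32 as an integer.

a_32 = 6

[q^32] f(1)=1,f(2)=1,f(4)=1,f(8)=1,f(16)=1,f(32)=1 ⇒ 6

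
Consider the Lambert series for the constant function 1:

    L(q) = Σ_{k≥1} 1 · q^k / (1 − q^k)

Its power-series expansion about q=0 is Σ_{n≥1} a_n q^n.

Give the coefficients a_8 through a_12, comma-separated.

[q^8] f(8)=1,f(4)=1,f(2)=1,f(1)=1 ⇒ 4
d|9:{1,3,9}  Σf=1+1+1=3
d|10:{1,2,5,10}  Σf=1+1+1+1=4
d|11:{11,1}  Σf=1+1=2
n=12: 1·12 2·6 3·4 4·3 6·2 12·1  f→[1+1+1+1+1+1]=6

4, 3, 4, 2, 6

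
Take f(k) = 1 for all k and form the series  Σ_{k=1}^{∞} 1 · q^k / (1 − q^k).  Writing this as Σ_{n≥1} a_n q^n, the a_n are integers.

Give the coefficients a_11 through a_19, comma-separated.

d|11:{1,11}  Σf=1+1=2
d|12:{12,6,4,3,2,1}  Σf=1+1+1+1+1+1=6
d|13:{1,13}  Σf=1+1=2
n=14: 1·14 2·7 7·2 14·1  f→[1+1+1+1]=4
[q^15] f(15)=1,f(5)=1,f(3)=1,f(1)=1 ⇒ 4
[q^16] f(16)=1,f(8)=1,f(4)=1,f(2)=1,f(1)=1 ⇒ 5
d|17:{1,17}  Σf=1+1=2
[q^18] f(18)=1,f(9)=1,f(6)=1,f(3)=1,f(2)=1,f(1)=1 ⇒ 6
[q^19] f(19)=1,f(1)=1 ⇒ 2

2, 6, 2, 4, 4, 5, 2, 6, 2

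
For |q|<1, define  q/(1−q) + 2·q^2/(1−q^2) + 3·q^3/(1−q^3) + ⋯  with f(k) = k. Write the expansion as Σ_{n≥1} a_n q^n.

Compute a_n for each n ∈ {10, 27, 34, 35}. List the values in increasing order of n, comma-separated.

18, 40, 54, 48

q^10  k|10↦f(k): 10:10 5:5 2:2 1:1  a_10=18
d|27:{27,9,3,1}  Σf=27+9+3+1=40
q^34  k|34↦f(k): 1:1 2:2 17:17 34:34  a_34=54
n=35: 35·1 7·5 5·7 1·35  f→[35+7+5+1]=48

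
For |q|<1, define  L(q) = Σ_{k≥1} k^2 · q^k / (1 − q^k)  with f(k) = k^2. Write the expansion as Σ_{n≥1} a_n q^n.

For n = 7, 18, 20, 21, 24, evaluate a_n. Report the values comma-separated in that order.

50, 455, 546, 500, 850

[q^7] f(7)=49,f(1)=1 ⇒ 50
[q^18] f(1)=1,f(2)=4,f(3)=9,f(6)=36,f(9)=81,f(18)=324 ⇒ 455
q^20  k|20↦f(k): 20:400 10:100 5:25 4:16 2:4 1:1  a_20=546
q^21  k|21↦f(k): 1:1 3:9 7:49 21:441  a_21=500
[q^24] f(24)=576,f(12)=144,f(8)=64,f(6)=36,f(4)=16,f(3)=9,f(2)=4,f(1)=1 ⇒ 850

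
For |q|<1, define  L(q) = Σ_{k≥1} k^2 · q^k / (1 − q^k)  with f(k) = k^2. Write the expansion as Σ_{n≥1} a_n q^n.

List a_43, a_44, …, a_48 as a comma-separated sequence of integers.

n=43: 1·43 43·1  f→[1+1849]=1850
[q^44] f(44)=1936,f(22)=484,f(11)=121,f(4)=16,f(2)=4,f(1)=1 ⇒ 2562
n=45: 45·1 15·3 9·5 5·9 3·15 1·45  f→[2025+225+81+25+9+1]=2366
d|46:{46,23,2,1}  Σf=2116+529+4+1=2650
q^47  k|47↦f(k): 47:2209 1:1  a_47=2210
n=48: 48·1 24·2 16·3 12·4 8·6 6·8 4·12 3·16 2·24 1·48  f→[2304+576+256+144+64+36+16+9+4+1]=3410

1850, 2562, 2366, 2650, 2210, 3410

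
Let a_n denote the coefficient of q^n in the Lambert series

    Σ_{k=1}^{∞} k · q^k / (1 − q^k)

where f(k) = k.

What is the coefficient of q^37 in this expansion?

a_37 = 38

q^37  k|37↦f(k): 1:1 37:37  a_37=38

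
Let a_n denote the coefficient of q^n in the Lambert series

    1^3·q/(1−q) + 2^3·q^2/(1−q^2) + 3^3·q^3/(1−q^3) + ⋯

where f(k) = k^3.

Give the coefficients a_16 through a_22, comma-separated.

4681, 4914, 6813, 6860, 9198, 9632, 11988

[q^16] f(1)=1,f(2)=8,f(4)=64,f(8)=512,f(16)=4096 ⇒ 4681
q^17  k|17↦f(k): 17:4913 1:1  a_17=4914
n=18: 18·1 9·2 6·3 3·6 2·9 1·18  f→[5832+729+216+27+8+1]=6813
[q^19] f(19)=6859,f(1)=1 ⇒ 6860
[q^20] f(1)=1,f(2)=8,f(4)=64,f(5)=125,f(10)=1000,f(20)=8000 ⇒ 9198
d|21:{1,3,7,21}  Σf=1+27+343+9261=9632
d|22:{1,2,11,22}  Σf=1+8+1331+10648=11988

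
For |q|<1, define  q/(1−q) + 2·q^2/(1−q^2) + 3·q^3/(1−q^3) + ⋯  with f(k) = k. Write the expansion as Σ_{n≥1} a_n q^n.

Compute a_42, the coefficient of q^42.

[q^42] f(42)=42,f(21)=21,f(14)=14,f(7)=7,f(6)=6,f(3)=3,f(2)=2,f(1)=1 ⇒ 96

a_42 = 96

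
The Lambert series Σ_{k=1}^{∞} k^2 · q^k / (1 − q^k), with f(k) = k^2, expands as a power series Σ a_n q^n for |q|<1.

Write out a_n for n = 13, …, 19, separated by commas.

170, 250, 260, 341, 290, 455, 362

d|13:{1,13}  Σf=1+169=170
q^14  k|14↦f(k): 1:1 2:4 7:49 14:196  a_14=250
[q^15] f(15)=225,f(5)=25,f(3)=9,f(1)=1 ⇒ 260
n=16: 1·16 2·8 4·4 8·2 16·1  f→[1+4+16+64+256]=341
q^17  k|17↦f(k): 1:1 17:289  a_17=290
n=18: 1·18 2·9 3·6 6·3 9·2 18·1  f→[1+4+9+36+81+324]=455
d|19:{19,1}  Σf=361+1=362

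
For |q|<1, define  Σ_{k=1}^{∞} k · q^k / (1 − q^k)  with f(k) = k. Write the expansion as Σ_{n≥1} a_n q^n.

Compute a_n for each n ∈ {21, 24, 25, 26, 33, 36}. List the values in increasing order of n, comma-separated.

d|21:{21,7,3,1}  Σf=21+7+3+1=32
[q^24] f(1)=1,f(2)=2,f(3)=3,f(4)=4,f(6)=6,f(8)=8,f(12)=12,f(24)=24 ⇒ 60
q^25  k|25↦f(k): 1:1 5:5 25:25  a_25=31
n=26: 26·1 13·2 2·13 1·26  f→[26+13+2+1]=42
q^33  k|33↦f(k): 33:33 11:11 3:3 1:1  a_33=48
d|36:{1,2,3,4,6,9,12,18,36}  Σf=1+2+3+4+6+9+12+18+36=91

32, 60, 31, 42, 48, 91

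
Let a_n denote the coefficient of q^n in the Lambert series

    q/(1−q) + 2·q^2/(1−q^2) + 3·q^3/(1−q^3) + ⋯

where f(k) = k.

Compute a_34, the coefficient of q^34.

n=34: 1·34 2·17 17·2 34·1  f→[1+2+17+34]=54

a_34 = 54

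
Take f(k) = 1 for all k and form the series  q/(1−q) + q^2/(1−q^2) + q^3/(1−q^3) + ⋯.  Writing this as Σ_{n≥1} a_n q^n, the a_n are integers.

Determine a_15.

d|15:{1,3,5,15}  Σf=1+1+1+1=4

a_15 = 4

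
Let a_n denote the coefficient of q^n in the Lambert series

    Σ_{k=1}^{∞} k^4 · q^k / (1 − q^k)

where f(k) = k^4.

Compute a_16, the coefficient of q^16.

d|16:{16,8,4,2,1}  Σf=65536+4096+256+16+1=69905

a_16 = 69905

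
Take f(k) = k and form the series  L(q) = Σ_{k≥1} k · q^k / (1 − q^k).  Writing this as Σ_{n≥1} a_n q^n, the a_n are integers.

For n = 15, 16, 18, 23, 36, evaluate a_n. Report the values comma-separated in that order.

q^15  k|15↦f(k): 15:15 5:5 3:3 1:1  a_15=24
q^16  k|16↦f(k): 1:1 2:2 4:4 8:8 16:16  a_16=31
[q^18] f(1)=1,f(2)=2,f(3)=3,f(6)=6,f(9)=9,f(18)=18 ⇒ 39
[q^23] f(1)=1,f(23)=23 ⇒ 24
d|36:{1,2,3,4,6,9,12,18,36}  Σf=1+2+3+4+6+9+12+18+36=91

24, 31, 39, 24, 91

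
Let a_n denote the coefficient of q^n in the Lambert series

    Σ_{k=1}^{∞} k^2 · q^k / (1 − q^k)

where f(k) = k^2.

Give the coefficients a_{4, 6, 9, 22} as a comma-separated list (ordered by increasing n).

21, 50, 91, 610

d|4:{1,2,4}  Σf=1+4+16=21
q^6  k|6↦f(k): 6:36 3:9 2:4 1:1  a_6=50
q^9  k|9↦f(k): 9:81 3:9 1:1  a_9=91
n=22: 1·22 2·11 11·2 22·1  f→[1+4+121+484]=610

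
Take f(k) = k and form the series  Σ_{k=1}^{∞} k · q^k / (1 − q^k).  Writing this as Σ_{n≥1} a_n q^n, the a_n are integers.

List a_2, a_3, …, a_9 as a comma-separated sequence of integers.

3, 4, 7, 6, 12, 8, 15, 13

q^2  k|2↦f(k): 1:1 2:2  a_2=3
d|3:{3,1}  Σf=3+1=4
q^4  k|4↦f(k): 1:1 2:2 4:4  a_4=7
[q^5] f(5)=5,f(1)=1 ⇒ 6
[q^6] f(1)=1,f(2)=2,f(3)=3,f(6)=6 ⇒ 12
q^7  k|7↦f(k): 7:7 1:1  a_7=8
[q^8] f(1)=1,f(2)=2,f(4)=4,f(8)=8 ⇒ 15
q^9  k|9↦f(k): 9:9 3:3 1:1  a_9=13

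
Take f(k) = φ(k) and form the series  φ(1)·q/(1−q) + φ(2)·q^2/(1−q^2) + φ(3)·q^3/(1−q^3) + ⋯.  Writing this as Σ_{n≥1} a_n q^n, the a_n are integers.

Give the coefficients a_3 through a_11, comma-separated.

d|3:{3,1}  Σφ=2+1=3
q^4  k|4↦φ(k): 1:1 2:1 4:2  a_4=4
d|5:{5,1}  Σφ=4+1=5
d|6:{1,2,3,6}  Σφ=1+1+2+2=6
[q^7] φ(7)=6,φ(1)=1 ⇒ 7
n=8: 8·1 4·2 2·4 1·8  φ→[4+2+1+1]=8
d|9:{1,3,9}  Σφ=1+2+6=9
d|10:{10,5,2,1}  Σφ=4+4+1+1=10
[q^11] φ(1)=1,φ(11)=10 ⇒ 11

3, 4, 5, 6, 7, 8, 9, 10, 11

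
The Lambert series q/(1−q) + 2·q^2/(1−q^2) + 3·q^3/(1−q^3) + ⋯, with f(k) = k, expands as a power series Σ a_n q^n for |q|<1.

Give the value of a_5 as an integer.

a_5 = 6

q^5  k|5↦f(k): 5:5 1:1  a_5=6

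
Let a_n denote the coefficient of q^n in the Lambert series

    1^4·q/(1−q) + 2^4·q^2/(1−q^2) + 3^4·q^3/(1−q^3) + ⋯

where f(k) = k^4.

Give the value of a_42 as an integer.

d|42:{42,21,14,7,6,3,2,1}  Σf=3111696+194481+38416+2401+1296+81+16+1=3348388

a_42 = 3348388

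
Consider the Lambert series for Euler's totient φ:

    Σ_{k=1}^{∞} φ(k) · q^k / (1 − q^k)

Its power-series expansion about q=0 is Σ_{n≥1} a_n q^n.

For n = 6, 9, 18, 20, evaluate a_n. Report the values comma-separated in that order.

q^6  k|6↦φ(k): 6:2 3:2 2:1 1:1  a_6=6
n=9: 9·1 3·3 1·9  φ→[6+2+1]=9
n=18: 18·1 9·2 6·3 3·6 2·9 1·18  φ→[6+6+2+2+1+1]=18
n=20: 1·20 2·10 4·5 5·4 10·2 20·1  φ→[1+1+2+4+4+8]=20

6, 9, 18, 20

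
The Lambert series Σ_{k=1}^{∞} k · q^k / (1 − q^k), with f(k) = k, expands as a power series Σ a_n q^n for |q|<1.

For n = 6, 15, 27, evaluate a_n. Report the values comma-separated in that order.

12, 24, 40

[q^6] f(1)=1,f(2)=2,f(3)=3,f(6)=6 ⇒ 12
n=15: 15·1 5·3 3·5 1·15  f→[15+5+3+1]=24
d|27:{27,9,3,1}  Σf=27+9+3+1=40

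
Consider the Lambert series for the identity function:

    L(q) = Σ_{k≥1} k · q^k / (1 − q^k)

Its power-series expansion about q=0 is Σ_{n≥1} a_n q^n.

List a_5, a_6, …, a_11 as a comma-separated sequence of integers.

6, 12, 8, 15, 13, 18, 12

n=5: 5·1 1·5  f→[5+1]=6
n=6: 6·1 3·2 2·3 1·6  f→[6+3+2+1]=12
n=7: 1·7 7·1  f→[1+7]=8
d|8:{8,4,2,1}  Σf=8+4+2+1=15
n=9: 9·1 3·3 1·9  f→[9+3+1]=13
q^10  k|10↦f(k): 1:1 2:2 5:5 10:10  a_10=18
n=11: 1·11 11·1  f→[1+11]=12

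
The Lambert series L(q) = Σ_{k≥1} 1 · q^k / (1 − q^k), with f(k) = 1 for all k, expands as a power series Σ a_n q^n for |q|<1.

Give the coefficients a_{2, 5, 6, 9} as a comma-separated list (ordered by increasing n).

2, 2, 4, 3

d|2:{1,2}  Σf=1+1=2
[q^5] f(5)=1,f(1)=1 ⇒ 2
q^6  k|6↦f(k): 1:1 2:1 3:1 6:1  a_6=4
d|9:{9,3,1}  Σf=1+1+1=3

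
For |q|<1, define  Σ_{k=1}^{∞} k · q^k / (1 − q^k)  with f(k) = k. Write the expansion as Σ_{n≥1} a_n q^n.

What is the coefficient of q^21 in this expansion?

[q^21] f(1)=1,f(3)=3,f(7)=7,f(21)=21 ⇒ 32

a_21 = 32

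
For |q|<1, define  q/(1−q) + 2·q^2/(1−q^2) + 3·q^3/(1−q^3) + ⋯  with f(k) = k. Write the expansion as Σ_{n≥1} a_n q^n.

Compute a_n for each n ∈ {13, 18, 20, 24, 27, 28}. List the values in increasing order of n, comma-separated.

d|13:{13,1}  Σf=13+1=14
n=18: 1·18 2·9 3·6 6·3 9·2 18·1  f→[1+2+3+6+9+18]=39
n=20: 20·1 10·2 5·4 4·5 2·10 1·20  f→[20+10+5+4+2+1]=42
d|24:{1,2,3,4,6,8,12,24}  Σf=1+2+3+4+6+8+12+24=60
[q^27] f(1)=1,f(3)=3,f(9)=9,f(27)=27 ⇒ 40
d|28:{28,14,7,4,2,1}  Σf=28+14+7+4+2+1=56

14, 39, 42, 60, 40, 56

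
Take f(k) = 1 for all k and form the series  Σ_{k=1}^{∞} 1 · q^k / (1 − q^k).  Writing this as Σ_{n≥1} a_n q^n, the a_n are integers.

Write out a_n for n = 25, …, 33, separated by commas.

3, 4, 4, 6, 2, 8, 2, 6, 4

n=25: 25·1 5·5 1·25  f→[1+1+1]=3
[q^26] f(26)=1,f(13)=1,f(2)=1,f(1)=1 ⇒ 4
[q^27] f(1)=1,f(3)=1,f(9)=1,f(27)=1 ⇒ 4
[q^28] f(28)=1,f(14)=1,f(7)=1,f(4)=1,f(2)=1,f(1)=1 ⇒ 6
d|29:{29,1}  Σf=1+1=2
d|30:{1,2,3,5,6,10,15,30}  Σf=1+1+1+1+1+1+1+1=8
q^31  k|31↦f(k): 1:1 31:1  a_31=2
q^32  k|32↦f(k): 32:1 16:1 8:1 4:1 2:1 1:1  a_32=6
d|33:{33,11,3,1}  Σf=1+1+1+1=4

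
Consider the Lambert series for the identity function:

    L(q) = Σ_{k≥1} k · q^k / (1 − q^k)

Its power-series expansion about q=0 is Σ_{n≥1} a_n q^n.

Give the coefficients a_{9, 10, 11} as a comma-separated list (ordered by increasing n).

13, 18, 12

[q^9] f(1)=1,f(3)=3,f(9)=9 ⇒ 13
n=10: 10·1 5·2 2·5 1·10  f→[10+5+2+1]=18
n=11: 11·1 1·11  f→[11+1]=12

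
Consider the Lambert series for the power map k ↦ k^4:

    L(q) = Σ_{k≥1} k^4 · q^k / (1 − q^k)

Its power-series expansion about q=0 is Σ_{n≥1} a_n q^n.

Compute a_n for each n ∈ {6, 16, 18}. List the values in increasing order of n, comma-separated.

[q^6] f(1)=1,f(2)=16,f(3)=81,f(6)=1296 ⇒ 1394
q^16  k|16↦f(k): 1:1 2:16 4:256 8:4096 16:65536  a_16=69905
d|18:{1,2,3,6,9,18}  Σf=1+16+81+1296+6561+104976=112931

1394, 69905, 112931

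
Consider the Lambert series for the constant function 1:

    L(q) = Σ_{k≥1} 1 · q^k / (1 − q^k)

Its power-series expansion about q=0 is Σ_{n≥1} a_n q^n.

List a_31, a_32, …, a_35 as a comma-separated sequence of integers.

2, 6, 4, 4, 4

d|31:{1,31}  Σf=1+1=2
[q^32] f(1)=1,f(2)=1,f(4)=1,f(8)=1,f(16)=1,f(32)=1 ⇒ 6
q^33  k|33↦f(k): 33:1 11:1 3:1 1:1  a_33=4
[q^34] f(34)=1,f(17)=1,f(2)=1,f(1)=1 ⇒ 4
n=35: 1·35 5·7 7·5 35·1  f→[1+1+1+1]=4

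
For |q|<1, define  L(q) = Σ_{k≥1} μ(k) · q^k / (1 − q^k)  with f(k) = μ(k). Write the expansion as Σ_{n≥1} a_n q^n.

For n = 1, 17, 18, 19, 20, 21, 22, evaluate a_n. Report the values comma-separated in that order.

[q^1] μ(1)=1 ⇒ 1
[q^17] μ(1)=1,μ(17)=-1 ⇒ 0
[q^18] μ(18)=0,μ(9)=0,μ(6)=1,μ(3)=-1,μ(2)=-1,μ(1)=1 ⇒ 0
q^19  k|19↦μ(k): 19:-1 1:1  a_19=0
n=20: 1·20 2·10 4·5 5·4 10·2 20·1  μ→[1+(-1)+0+(-1)+1+0]=0
q^21  k|21↦μ(k): 1:1 3:-1 7:-1 21:1  a_21=0
q^22  k|22↦μ(k): 22:1 11:-1 2:-1 1:1  a_22=0

1, 0, 0, 0, 0, 0, 0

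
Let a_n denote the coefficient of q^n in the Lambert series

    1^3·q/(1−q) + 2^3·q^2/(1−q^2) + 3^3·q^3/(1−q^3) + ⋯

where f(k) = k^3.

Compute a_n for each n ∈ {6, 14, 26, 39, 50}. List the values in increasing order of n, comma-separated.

252, 3096, 19782, 61544, 141759

q^6  k|6↦f(k): 1:1 2:8 3:27 6:216  a_6=252
[q^14] f(1)=1,f(2)=8,f(7)=343,f(14)=2744 ⇒ 3096
q^26  k|26↦f(k): 1:1 2:8 13:2197 26:17576  a_26=19782
n=39: 1·39 3·13 13·3 39·1  f→[1+27+2197+59319]=61544
d|50:{50,25,10,5,2,1}  Σf=125000+15625+1000+125+8+1=141759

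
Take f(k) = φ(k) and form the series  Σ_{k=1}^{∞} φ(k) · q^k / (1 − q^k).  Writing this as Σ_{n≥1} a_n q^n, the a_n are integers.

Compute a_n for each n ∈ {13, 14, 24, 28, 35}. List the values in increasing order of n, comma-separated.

n=13: 1·13 13·1  φ→[1+12]=13
[q^14] φ(1)=1,φ(2)=1,φ(7)=6,φ(14)=6 ⇒ 14
n=24: 24·1 12·2 8·3 6·4 4·6 3·8 2·12 1·24  φ→[8+4+4+2+2+2+1+1]=24
n=28: 1·28 2·14 4·7 7·4 14·2 28·1  φ→[1+1+2+6+6+12]=28
[q^35] φ(35)=24,φ(7)=6,φ(5)=4,φ(1)=1 ⇒ 35

13, 14, 24, 28, 35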